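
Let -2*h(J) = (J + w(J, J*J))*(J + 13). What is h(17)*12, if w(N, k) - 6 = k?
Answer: -56160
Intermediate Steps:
w(N, k) = 6 + k
h(J) = -(13 + J)*(6 + J + J²)/2 (h(J) = -(J + (6 + J*J))*(J + 13)/2 = -(J + (6 + J²))*(13 + J)/2 = -(6 + J + J²)*(13 + J)/2 = -(13 + J)*(6 + J + J²)/2)
h(17)*12 = (-39 - 7*17² - 19/2*17 - ½*17³)*12 = (-39 - 7*289 - 323/2 - ½*4913)*12 = (-39 - 2023 - 323/2 - 4913/2)*12 = -4680*12 = -56160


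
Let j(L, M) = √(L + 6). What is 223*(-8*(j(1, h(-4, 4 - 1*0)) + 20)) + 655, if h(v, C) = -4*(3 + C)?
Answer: -35025 - 1784*√7 ≈ -39745.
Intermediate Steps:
h(v, C) = -12 - 4*C
j(L, M) = √(6 + L)
223*(-8*(j(1, h(-4, 4 - 1*0)) + 20)) + 655 = 223*(-8*(√(6 + 1) + 20)) + 655 = 223*(-8*(√7 + 20)) + 655 = 223*(-8*(20 + √7)) + 655 = 223*(-160 - 8*√7) + 655 = (-35680 - 1784*√7) + 655 = -35025 - 1784*√7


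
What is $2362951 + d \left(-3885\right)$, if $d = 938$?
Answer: $-1281179$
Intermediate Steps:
$2362951 + d \left(-3885\right) = 2362951 + 938 \left(-3885\right) = 2362951 - 3644130 = -1281179$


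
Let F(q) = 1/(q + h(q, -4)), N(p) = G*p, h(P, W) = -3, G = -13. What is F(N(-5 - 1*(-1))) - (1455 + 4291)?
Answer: -281553/49 ≈ -5746.0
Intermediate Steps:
N(p) = -13*p
F(q) = 1/(-3 + q) (F(q) = 1/(q - 3) = 1/(-3 + q))
F(N(-5 - 1*(-1))) - (1455 + 4291) = 1/(-3 - 13*(-5 - 1*(-1))) - (1455 + 4291) = 1/(-3 - 13*(-5 + 1)) - 1*5746 = 1/(-3 - 13*(-4)) - 5746 = 1/(-3 + 52) - 5746 = 1/49 - 5746 = -281553/49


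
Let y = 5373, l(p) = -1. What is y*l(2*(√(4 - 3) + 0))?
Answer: -5373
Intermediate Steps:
y*l(2*(√(4 - 3) + 0)) = 5373*(-1) = -5373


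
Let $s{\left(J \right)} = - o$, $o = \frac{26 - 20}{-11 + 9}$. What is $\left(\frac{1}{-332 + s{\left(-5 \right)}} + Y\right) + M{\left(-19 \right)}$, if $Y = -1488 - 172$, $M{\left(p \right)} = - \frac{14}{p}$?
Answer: $- \frac{10372073}{6251} \approx -1659.3$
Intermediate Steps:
$o = -3$ ($o = \frac{6}{-2} = 6 \left(- \frac{1}{2}\right) = -3$)
$s{\left(J \right)} = 3$ ($s{\left(J \right)} = \left(-1\right) \left(-3\right) = 3$)
$Y = -1660$ ($Y = -1488 - 172 = -1660$)
$\left(\frac{1}{-332 + s{\left(-5 \right)}} + Y\right) + M{\left(-19 \right)} = \left(\frac{1}{-332 + 3} - 1660\right) - \frac{14}{-19} = \left(\frac{1}{-329} - 1660\right) - - \frac{14}{19} = \left(- \frac{1}{329} - 1660\right) + \frac{14}{19} = - \frac{546141}{329} + \frac{14}{19} = - \frac{10372073}{6251}$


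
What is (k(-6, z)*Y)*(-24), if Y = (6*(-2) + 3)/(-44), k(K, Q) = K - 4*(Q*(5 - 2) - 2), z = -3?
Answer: -2052/11 ≈ -186.55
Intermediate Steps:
k(K, Q) = 8 + K - 12*Q (k(K, Q) = K - 4*(Q*3 - 2) = K - 4*(3*Q - 2) = K - 4*(-2 + 3*Q) = K + (8 - 12*Q) = 8 + K - 12*Q)
Y = 9/44 (Y = (-12 + 3)*(-1/44) = -9*(-1/44) = 9/44 ≈ 0.20455)
(k(-6, z)*Y)*(-24) = ((8 - 6 - 12*(-3))*(9/44))*(-24) = ((8 - 6 + 36)*(9/44))*(-24) = (38*(9/44))*(-24) = (171/22)*(-24) = -2052/11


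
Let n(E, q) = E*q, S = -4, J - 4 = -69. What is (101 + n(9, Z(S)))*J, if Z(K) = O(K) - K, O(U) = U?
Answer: -6565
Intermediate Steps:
J = -65 (J = 4 - 69 = -65)
Z(K) = 0 (Z(K) = K - K = 0)
(101 + n(9, Z(S)))*J = (101 + 9*0)*(-65) = (101 + 0)*(-65) = 101*(-65) = -6565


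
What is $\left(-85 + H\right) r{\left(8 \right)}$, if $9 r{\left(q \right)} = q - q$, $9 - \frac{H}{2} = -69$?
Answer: $0$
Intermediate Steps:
$H = 156$ ($H = 18 - -138 = 18 + 138 = 156$)
$r{\left(q \right)} = 0$ ($r{\left(q \right)} = \frac{q - q}{9} = \frac{1}{9} \cdot 0 = 0$)
$\left(-85 + H\right) r{\left(8 \right)} = \left(-85 + 156\right) 0 = 71 \cdot 0 = 0$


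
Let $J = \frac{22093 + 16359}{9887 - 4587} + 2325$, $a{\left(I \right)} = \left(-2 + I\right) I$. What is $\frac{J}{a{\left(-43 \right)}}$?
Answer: $\frac{71866}{59625} \approx 1.2053$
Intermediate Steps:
$a{\left(I \right)} = I \left(-2 + I\right)$
$J = \frac{3090238}{1325}$ ($J = \frac{38452}{5300} + 2325 = 38452 \cdot \frac{1}{5300} + 2325 = \frac{9613}{1325} + 2325 = \frac{3090238}{1325} \approx 2332.3$)
$\frac{J}{a{\left(-43 \right)}} = \frac{3090238}{1325 \left(- 43 \left(-2 - 43\right)\right)} = \frac{3090238}{1325 \left(\left(-43\right) \left(-45\right)\right)} = \frac{3090238}{1325 \cdot 1935} = \frac{3090238}{1325} \cdot \frac{1}{1935} = \frac{71866}{59625}$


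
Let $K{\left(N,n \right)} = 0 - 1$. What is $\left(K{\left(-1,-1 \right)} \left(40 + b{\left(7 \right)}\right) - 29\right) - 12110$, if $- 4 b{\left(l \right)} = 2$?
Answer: $- \frac{24357}{2} \approx -12179.0$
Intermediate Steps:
$K{\left(N,n \right)} = -1$
$b{\left(l \right)} = - \frac{1}{2}$ ($b{\left(l \right)} = \left(- \frac{1}{4}\right) 2 = - \frac{1}{2}$)
$\left(K{\left(-1,-1 \right)} \left(40 + b{\left(7 \right)}\right) - 29\right) - 12110 = \left(- (40 - \frac{1}{2}) - 29\right) - 12110 = \left(\left(-1\right) \frac{79}{2} - 29\right) - 12110 = \left(- \frac{79}{2} - 29\right) - 12110 = - \frac{137}{2} - 12110 = - \frac{24357}{2}$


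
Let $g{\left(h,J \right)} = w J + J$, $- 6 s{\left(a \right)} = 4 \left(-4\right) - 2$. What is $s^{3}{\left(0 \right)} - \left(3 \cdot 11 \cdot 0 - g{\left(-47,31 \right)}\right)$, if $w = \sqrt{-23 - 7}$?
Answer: $58 + 31 i \sqrt{30} \approx 58.0 + 169.79 i$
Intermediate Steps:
$w = i \sqrt{30}$ ($w = \sqrt{-30} = i \sqrt{30} \approx 5.4772 i$)
$s{\left(a \right)} = 3$ ($s{\left(a \right)} = - \frac{4 \left(-4\right) - 2}{6} = - \frac{-16 - 2}{6} = \left(- \frac{1}{6}\right) \left(-18\right) = 3$)
$g{\left(h,J \right)} = J + i J \sqrt{30}$ ($g{\left(h,J \right)} = i \sqrt{30} J + J = i J \sqrt{30} + J = J + i J \sqrt{30}$)
$s^{3}{\left(0 \right)} - \left(3 \cdot 11 \cdot 0 - g{\left(-47,31 \right)}\right) = 3^{3} - \left(3 \cdot 11 \cdot 0 - 31 \left(1 + i \sqrt{30}\right)\right) = 27 - \left(33 \cdot 0 - \left(31 + 31 i \sqrt{30}\right)\right) = 27 - \left(0 - \left(31 + 31 i \sqrt{30}\right)\right) = 27 - \left(-31 - 31 i \sqrt{30}\right) = 27 + \left(31 + 31 i \sqrt{30}\right) = 58 + 31 i \sqrt{30}$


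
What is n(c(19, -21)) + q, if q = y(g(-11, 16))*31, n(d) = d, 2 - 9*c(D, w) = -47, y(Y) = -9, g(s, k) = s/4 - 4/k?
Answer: -2462/9 ≈ -273.56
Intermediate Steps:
g(s, k) = -4/k + s/4 (g(s, k) = s*(1/4) - 4/k = s/4 - 4/k = -4/k + s/4)
c(D, w) = 49/9 (c(D, w) = 2/9 - 1/9*(-47) = 2/9 + 47/9 = 49/9)
q = -279 (q = -9*31 = -279)
n(c(19, -21)) + q = 49/9 - 279 = -2462/9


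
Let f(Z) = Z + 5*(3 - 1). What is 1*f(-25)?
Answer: -15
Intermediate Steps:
f(Z) = 10 + Z (f(Z) = Z + 5*2 = Z + 10 = 10 + Z)
1*f(-25) = 1*(10 - 25) = 1*(-15) = -15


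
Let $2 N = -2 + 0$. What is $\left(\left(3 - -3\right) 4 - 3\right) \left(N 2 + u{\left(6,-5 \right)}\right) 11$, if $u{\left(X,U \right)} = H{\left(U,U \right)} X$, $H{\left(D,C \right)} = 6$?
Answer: $7854$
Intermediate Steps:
$N = -1$ ($N = \frac{-2 + 0}{2} = \frac{1}{2} \left(-2\right) = -1$)
$u{\left(X,U \right)} = 6 X$
$\left(\left(3 - -3\right) 4 - 3\right) \left(N 2 + u{\left(6,-5 \right)}\right) 11 = \left(\left(3 - -3\right) 4 - 3\right) \left(\left(-1\right) 2 + 6 \cdot 6\right) 11 = \left(\left(3 + 3\right) 4 - 3\right) \left(-2 + 36\right) 11 = \left(6 \cdot 4 - 3\right) 34 \cdot 11 = \left(24 - 3\right) 34 \cdot 11 = 21 \cdot 34 \cdot 11 = 714 \cdot 11 = 7854$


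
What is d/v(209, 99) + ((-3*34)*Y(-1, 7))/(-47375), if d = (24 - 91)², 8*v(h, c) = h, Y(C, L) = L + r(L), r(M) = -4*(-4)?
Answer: 1701821314/9901375 ≈ 171.88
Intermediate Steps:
r(M) = 16
Y(C, L) = 16 + L (Y(C, L) = L + 16 = 16 + L)
v(h, c) = h/8
d = 4489 (d = (-67)² = 4489)
d/v(209, 99) + ((-3*34)*Y(-1, 7))/(-47375) = 4489/(((⅛)*209)) + ((-3*34)*(16 + 7))/(-47375) = 4489/(209/8) - 102*23*(-1/47375) = 4489*(8/209) - 2346*(-1/47375) = 35912/209 + 2346/47375 = 1701821314/9901375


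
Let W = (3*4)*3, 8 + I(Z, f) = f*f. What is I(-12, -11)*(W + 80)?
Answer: 13108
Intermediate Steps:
I(Z, f) = -8 + f² (I(Z, f) = -8 + f*f = -8 + f²)
W = 36 (W = 12*3 = 36)
I(-12, -11)*(W + 80) = (-8 + (-11)²)*(36 + 80) = (-8 + 121)*116 = 113*116 = 13108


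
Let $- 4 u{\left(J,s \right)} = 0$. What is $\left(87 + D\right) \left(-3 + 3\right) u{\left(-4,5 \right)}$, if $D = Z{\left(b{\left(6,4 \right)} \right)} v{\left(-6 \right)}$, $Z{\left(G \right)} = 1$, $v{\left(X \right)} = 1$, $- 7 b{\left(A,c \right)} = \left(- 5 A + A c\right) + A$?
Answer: $0$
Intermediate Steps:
$b{\left(A,c \right)} = \frac{4 A}{7} - \frac{A c}{7}$ ($b{\left(A,c \right)} = - \frac{\left(- 5 A + A c\right) + A}{7} = - \frac{- 4 A + A c}{7} = \frac{4 A}{7} - \frac{A c}{7}$)
$u{\left(J,s \right)} = 0$ ($u{\left(J,s \right)} = \left(- \frac{1}{4}\right) 0 = 0$)
$D = 1$ ($D = 1 \cdot 1 = 1$)
$\left(87 + D\right) \left(-3 + 3\right) u{\left(-4,5 \right)} = \left(87 + 1\right) \left(-3 + 3\right) 0 = 88 \cdot 0 \cdot 0 = 88 \cdot 0 = 0$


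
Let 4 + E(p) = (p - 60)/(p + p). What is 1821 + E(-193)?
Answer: 701615/386 ≈ 1817.7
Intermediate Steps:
E(p) = -4 + (-60 + p)/(2*p) (E(p) = -4 + (p - 60)/(p + p) = -4 + (-60 + p)/((2*p)) = -4 + (-60 + p)*(1/(2*p)) = -4 + (-60 + p)/(2*p))
1821 + E(-193) = 1821 + (-7/2 - 30/(-193)) = 1821 + (-7/2 - 30*(-1/193)) = 1821 + (-7/2 + 30/193) = 1821 - 1291/386 = 701615/386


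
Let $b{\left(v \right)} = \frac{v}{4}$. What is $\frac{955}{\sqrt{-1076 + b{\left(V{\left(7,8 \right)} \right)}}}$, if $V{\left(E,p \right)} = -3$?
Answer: $- \frac{1910 i \sqrt{4307}}{4307} \approx - 29.104 i$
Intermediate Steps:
$b{\left(v \right)} = \frac{v}{4}$ ($b{\left(v \right)} = v \frac{1}{4} = \frac{v}{4}$)
$\frac{955}{\sqrt{-1076 + b{\left(V{\left(7,8 \right)} \right)}}} = \frac{955}{\sqrt{-1076 + \frac{1}{4} \left(-3\right)}} = \frac{955}{\sqrt{-1076 - \frac{3}{4}}} = \frac{955}{\sqrt{- \frac{4307}{4}}} = \frac{955}{\frac{1}{2} i \sqrt{4307}} = 955 \left(- \frac{2 i \sqrt{4307}}{4307}\right) = - \frac{1910 i \sqrt{4307}}{4307}$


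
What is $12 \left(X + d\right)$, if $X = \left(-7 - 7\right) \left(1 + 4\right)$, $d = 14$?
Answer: $-672$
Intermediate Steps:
$X = -70$ ($X = \left(-14\right) 5 = -70$)
$12 \left(X + d\right) = 12 \left(-70 + 14\right) = 12 \left(-56\right) = -672$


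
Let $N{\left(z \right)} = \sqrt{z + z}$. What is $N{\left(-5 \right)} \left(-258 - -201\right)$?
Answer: $- 57 i \sqrt{10} \approx - 180.25 i$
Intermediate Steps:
$N{\left(z \right)} = \sqrt{2} \sqrt{z}$ ($N{\left(z \right)} = \sqrt{2 z} = \sqrt{2} \sqrt{z}$)
$N{\left(-5 \right)} \left(-258 - -201\right) = \sqrt{2} \sqrt{-5} \left(-258 - -201\right) = \sqrt{2} i \sqrt{5} \left(-258 + 201\right) = i \sqrt{10} \left(-57\right) = - 57 i \sqrt{10}$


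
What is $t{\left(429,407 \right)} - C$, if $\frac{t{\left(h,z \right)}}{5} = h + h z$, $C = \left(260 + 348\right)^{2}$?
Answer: $505496$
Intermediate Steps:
$C = 369664$ ($C = 608^{2} = 369664$)
$t{\left(h,z \right)} = 5 h + 5 h z$ ($t{\left(h,z \right)} = 5 \left(h + h z\right) = 5 h + 5 h z$)
$t{\left(429,407 \right)} - C = 5 \cdot 429 \left(1 + 407\right) - 369664 = 5 \cdot 429 \cdot 408 - 369664 = 875160 - 369664 = 505496$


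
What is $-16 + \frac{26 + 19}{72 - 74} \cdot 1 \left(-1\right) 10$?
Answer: $209$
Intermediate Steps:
$-16 + \frac{26 + 19}{72 - 74} \cdot 1 \left(-1\right) 10 = -16 + \frac{45}{-2} \left(\left(-1\right) 10\right) = -16 + 45 \left(- \frac{1}{2}\right) \left(-10\right) = -16 - -225 = -16 + 225 = 209$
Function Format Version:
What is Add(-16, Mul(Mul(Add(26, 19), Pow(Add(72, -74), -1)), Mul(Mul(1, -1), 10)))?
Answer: 209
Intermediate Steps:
Add(-16, Mul(Mul(Add(26, 19), Pow(Add(72, -74), -1)), Mul(Mul(1, -1), 10))) = Add(-16, Mul(Mul(45, Pow(-2, -1)), Mul(-1, 10))) = Add(-16, Mul(Mul(45, Rational(-1, 2)), -10)) = Add(-16, Mul(Rational(-45, 2), -10)) = Add(-16, 225) = 209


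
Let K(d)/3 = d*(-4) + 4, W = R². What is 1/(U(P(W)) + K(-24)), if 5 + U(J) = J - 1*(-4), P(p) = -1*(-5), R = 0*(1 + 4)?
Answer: 1/304 ≈ 0.0032895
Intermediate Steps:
R = 0 (R = 0*5 = 0)
W = 0 (W = 0² = 0)
P(p) = 5
K(d) = 12 - 12*d (K(d) = 3*(d*(-4) + 4) = 3*(-4*d + 4) = 3*(4 - 4*d) = 12 - 12*d)
U(J) = -1 + J (U(J) = -5 + (J - 1*(-4)) = -5 + (J + 4) = -5 + (4 + J) = -1 + J)
1/(U(P(W)) + K(-24)) = 1/((-1 + 5) + (12 - 12*(-24))) = 1/(4 + (12 + 288)) = 1/(4 + 300) = 1/304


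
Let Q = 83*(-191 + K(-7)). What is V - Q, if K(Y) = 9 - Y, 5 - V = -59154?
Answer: 73684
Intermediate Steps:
V = 59159 (V = 5 - 1*(-59154) = 5 + 59154 = 59159)
Q = -14525 (Q = 83*(-191 + (9 - 1*(-7))) = 83*(-191 + (9 + 7)) = 83*(-191 + 16) = 83*(-175) = -14525)
V - Q = 59159 - 1*(-14525) = 59159 + 14525 = 73684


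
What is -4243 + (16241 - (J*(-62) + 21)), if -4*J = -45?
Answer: 25349/2 ≈ 12675.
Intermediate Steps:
J = 45/4 (J = -¼*(-45) = 45/4 ≈ 11.250)
-4243 + (16241 - (J*(-62) + 21)) = -4243 + (16241 - ((45/4)*(-62) + 21)) = -4243 + (16241 - (-1395/2 + 21)) = -4243 + (16241 - 1*(-1353/2)) = -4243 + (16241 + 1353/2) = -4243 + 33835/2 = 25349/2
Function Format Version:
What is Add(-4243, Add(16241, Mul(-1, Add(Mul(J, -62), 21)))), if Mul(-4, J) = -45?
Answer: Rational(25349, 2) ≈ 12675.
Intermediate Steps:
J = Rational(45, 4) (J = Mul(Rational(-1, 4), -45) = Rational(45, 4) ≈ 11.250)
Add(-4243, Add(16241, Mul(-1, Add(Mul(J, -62), 21)))) = Add(-4243, Add(16241, Mul(-1, Add(Mul(Rational(45, 4), -62), 21)))) = Add(-4243, Add(16241, Mul(-1, Add(Rational(-1395, 2), 21)))) = Add(-4243, Add(16241, Mul(-1, Rational(-1353, 2)))) = Add(-4243, Add(16241, Rational(1353, 2))) = Add(-4243, Rational(33835, 2)) = Rational(25349, 2)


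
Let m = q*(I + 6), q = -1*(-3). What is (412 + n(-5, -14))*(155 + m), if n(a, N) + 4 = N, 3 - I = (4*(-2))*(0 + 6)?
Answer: 128444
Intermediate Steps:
I = 51 (I = 3 - 4*(-2)*(0 + 6) = 3 - (-8)*6 = 3 - 1*(-48) = 3 + 48 = 51)
n(a, N) = -4 + N
q = 3
m = 171 (m = 3*(51 + 6) = 3*57 = 171)
(412 + n(-5, -14))*(155 + m) = (412 + (-4 - 14))*(155 + 171) = (412 - 18)*326 = 394*326 = 128444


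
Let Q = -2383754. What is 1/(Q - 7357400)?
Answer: -1/9741154 ≈ -1.0266e-7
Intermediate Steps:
1/(Q - 7357400) = 1/(-2383754 - 7357400) = 1/(-9741154) = -1/9741154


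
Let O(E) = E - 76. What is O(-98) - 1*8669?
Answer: -8843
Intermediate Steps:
O(E) = -76 + E
O(-98) - 1*8669 = (-76 - 98) - 1*8669 = -174 - 8669 = -8843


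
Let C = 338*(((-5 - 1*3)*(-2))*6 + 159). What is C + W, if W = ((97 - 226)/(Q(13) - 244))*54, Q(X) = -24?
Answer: 11552943/134 ≈ 86216.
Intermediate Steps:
C = 86190 (C = 338*(((-5 - 3)*(-2))*6 + 159) = 338*(-8*(-2)*6 + 159) = 338*(16*6 + 159) = 338*(96 + 159) = 338*255 = 86190)
W = 3483/134 (W = ((97 - 226)/(-24 - 244))*54 = -129/(-268)*54 = -129*(-1/268)*54 = (129/268)*54 = 3483/134 ≈ 25.993)
C + W = 86190 + 3483/134 = 11552943/134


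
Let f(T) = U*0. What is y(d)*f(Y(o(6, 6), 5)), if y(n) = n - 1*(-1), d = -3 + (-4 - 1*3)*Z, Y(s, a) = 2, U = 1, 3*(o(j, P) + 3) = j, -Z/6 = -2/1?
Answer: 0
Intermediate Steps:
Z = 12 (Z = -(-12)/1 = -(-12) = -6*(-2) = 12)
o(j, P) = -3 + j/3
f(T) = 0 (f(T) = 1*0 = 0)
d = -87 (d = -3 + (-4 - 1*3)*12 = -3 + (-4 - 3)*12 = -3 - 7*12 = -3 - 84 = -87)
y(n) = 1 + n (y(n) = n + 1 = 1 + n)
y(d)*f(Y(o(6, 6), 5)) = (1 - 87)*0 = -86*0 = 0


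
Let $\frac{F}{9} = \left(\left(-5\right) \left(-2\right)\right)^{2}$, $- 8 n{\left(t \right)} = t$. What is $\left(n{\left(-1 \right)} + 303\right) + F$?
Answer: $\frac{9625}{8} \approx 1203.1$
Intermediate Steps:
$n{\left(t \right)} = - \frac{t}{8}$
$F = 900$ ($F = 9 \left(\left(-5\right) \left(-2\right)\right)^{2} = 9 \cdot 10^{2} = 9 \cdot 100 = 900$)
$\left(n{\left(-1 \right)} + 303\right) + F = \left(\left(- \frac{1}{8}\right) \left(-1\right) + 303\right) + 900 = \left(\frac{1}{8} + 303\right) + 900 = \frac{2425}{8} + 900 = \frac{9625}{8}$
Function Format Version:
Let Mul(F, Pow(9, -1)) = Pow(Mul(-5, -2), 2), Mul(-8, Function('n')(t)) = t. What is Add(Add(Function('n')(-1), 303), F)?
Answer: Rational(9625, 8) ≈ 1203.1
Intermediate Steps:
Function('n')(t) = Mul(Rational(-1, 8), t)
F = 900 (F = Mul(9, Pow(Mul(-5, -2), 2)) = Mul(9, Pow(10, 2)) = Mul(9, 100) = 900)
Add(Add(Function('n')(-1), 303), F) = Add(Add(Mul(Rational(-1, 8), -1), 303), 900) = Add(Add(Rational(1, 8), 303), 900) = Add(Rational(2425, 8), 900) = Rational(9625, 8)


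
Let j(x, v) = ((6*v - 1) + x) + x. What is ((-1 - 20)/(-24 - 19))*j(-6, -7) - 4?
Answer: -1327/43 ≈ -30.860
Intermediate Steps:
j(x, v) = -1 + 2*x + 6*v (j(x, v) = ((-1 + 6*v) + x) + x = (-1 + x + 6*v) + x = -1 + 2*x + 6*v)
((-1 - 20)/(-24 - 19))*j(-6, -7) - 4 = ((-1 - 20)/(-24 - 19))*(-1 + 2*(-6) + 6*(-7)) - 4 = (-21/(-43))*(-1 - 12 - 42) - 4 = -21*(-1/43)*(-55) - 4 = (21/43)*(-55) - 4 = -1155/43 - 4 = -1327/43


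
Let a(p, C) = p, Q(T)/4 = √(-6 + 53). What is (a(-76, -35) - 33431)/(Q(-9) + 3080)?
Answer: -12900195/1185706 + 33507*√47/2371412 ≈ -10.783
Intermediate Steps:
Q(T) = 4*√47 (Q(T) = 4*√(-6 + 53) = 4*√47)
(a(-76, -35) - 33431)/(Q(-9) + 3080) = (-76 - 33431)/(4*√47 + 3080) = -33507/(3080 + 4*√47)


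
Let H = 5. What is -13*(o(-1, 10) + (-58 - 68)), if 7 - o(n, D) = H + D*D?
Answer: 2912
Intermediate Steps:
o(n, D) = 2 - D² (o(n, D) = 7 - (5 + D*D) = 7 - (5 + D²) = 7 + (-5 - D²) = 2 - D²)
-13*(o(-1, 10) + (-58 - 68)) = -13*((2 - 1*10²) + (-58 - 68)) = -13*((2 - 1*100) - 126) = -13*((2 - 100) - 126) = -13*(-98 - 126) = -13*(-224) = 2912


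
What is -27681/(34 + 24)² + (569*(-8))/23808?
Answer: -21073193/2502816 ≈ -8.4198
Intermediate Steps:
-27681/(34 + 24)² + (569*(-8))/23808 = -27681/(58²) - 4552*1/23808 = -27681/3364 - 569/2976 = -21073193/2502816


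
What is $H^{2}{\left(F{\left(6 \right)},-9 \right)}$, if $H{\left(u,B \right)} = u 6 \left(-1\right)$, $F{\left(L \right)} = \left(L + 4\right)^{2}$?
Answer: $360000$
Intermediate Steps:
$F{\left(L \right)} = \left(4 + L\right)^{2}$
$H{\left(u,B \right)} = - 6 u$ ($H{\left(u,B \right)} = 6 u \left(-1\right) = - 6 u$)
$H^{2}{\left(F{\left(6 \right)},-9 \right)} = \left(- 6 \left(4 + 6\right)^{2}\right)^{2} = \left(- 6 \cdot 10^{2}\right)^{2} = \left(\left(-6\right) 100\right)^{2} = \left(-600\right)^{2} = 360000$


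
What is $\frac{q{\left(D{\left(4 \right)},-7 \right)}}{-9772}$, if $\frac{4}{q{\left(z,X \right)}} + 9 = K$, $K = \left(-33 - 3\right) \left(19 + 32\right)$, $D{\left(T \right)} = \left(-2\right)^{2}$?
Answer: $\frac{1}{4507335} \approx 2.2186 \cdot 10^{-7}$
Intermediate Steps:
$D{\left(T \right)} = 4$
$K = -1836$ ($K = \left(-36\right) 51 = -1836$)
$q{\left(z,X \right)} = - \frac{4}{1845}$ ($q{\left(z,X \right)} = \frac{4}{-9 - 1836} = \frac{4}{-1845} = 4 \left(- \frac{1}{1845}\right) = - \frac{4}{1845}$)
$\frac{q{\left(D{\left(4 \right)},-7 \right)}}{-9772} = - \frac{4}{1845 \left(-9772\right)} = \left(- \frac{4}{1845}\right) \left(- \frac{1}{9772}\right) = \frac{1}{4507335}$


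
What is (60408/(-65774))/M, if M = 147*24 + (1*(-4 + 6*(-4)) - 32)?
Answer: -2517/9504343 ≈ -0.00026483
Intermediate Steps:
M = 3468 (M = 3528 + (1*(-4 - 24) - 32) = 3528 + (1*(-28) - 32) = 3528 + (-28 - 32) = 3528 - 60 = 3468)
(60408/(-65774))/M = (60408/(-65774))/3468 = (60408*(-1/65774))*(1/3468) = -30204/32887*1/3468 = -2517/9504343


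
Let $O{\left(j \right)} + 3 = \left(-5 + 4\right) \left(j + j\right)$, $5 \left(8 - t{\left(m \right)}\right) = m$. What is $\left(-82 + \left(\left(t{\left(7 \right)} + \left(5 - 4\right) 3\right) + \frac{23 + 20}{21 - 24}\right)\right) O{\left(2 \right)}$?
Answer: $\frac{9107}{15} \approx 607.13$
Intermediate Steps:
$t{\left(m \right)} = 8 - \frac{m}{5}$
$O{\left(j \right)} = -3 - 2 j$ ($O{\left(j \right)} = -3 + \left(-5 + 4\right) \left(j + j\right) = -3 - 2 j$)
$\left(-82 + \left(\left(t{\left(7 \right)} + \left(5 - 4\right) 3\right) + \frac{23 + 20}{21 - 24}\right)\right) O{\left(2 \right)} = \left(-82 + \left(\left(\left(8 - \frac{7}{5}\right) + \left(5 - 4\right) 3\right) + \frac{23 + 20}{21 - 24}\right)\right) \left(-3 - 4\right) = \left(-82 + \left(\left(\left(8 - \frac{7}{5}\right) + 1 \cdot 3\right) + \frac{43}{-3}\right)\right) \left(-3 - 4\right) = \left(-82 + \left(\left(\frac{33}{5} + 3\right) + 43 \left(- \frac{1}{3}\right)\right)\right) \left(-7\right) = \left(-82 + \left(\frac{48}{5} - \frac{43}{3}\right)\right) \left(-7\right) = \left(-82 - \frac{71}{15}\right) \left(-7\right) = \left(- \frac{1301}{15}\right) \left(-7\right) = \frac{9107}{15}$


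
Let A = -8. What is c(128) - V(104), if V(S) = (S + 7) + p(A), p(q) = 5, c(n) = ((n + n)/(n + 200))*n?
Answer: -660/41 ≈ -16.098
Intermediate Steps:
c(n) = 2*n²/(200 + n) (c(n) = ((2*n)/(200 + n))*n = (2*n/(200 + n))*n = 2*n²/(200 + n))
V(S) = 12 + S (V(S) = (S + 7) + 5 = (7 + S) + 5 = 12 + S)
c(128) - V(104) = 2*128²/(200 + 128) - (12 + 104) = 2*16384/328 - 1*116 = 2*16384*(1/328) - 116 = 4096/41 - 116 = -660/41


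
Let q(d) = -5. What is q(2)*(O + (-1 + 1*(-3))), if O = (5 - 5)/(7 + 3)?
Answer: 20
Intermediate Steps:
O = 0 (O = 0/10 = 0*(1/10) = 0)
q(2)*(O + (-1 + 1*(-3))) = -5*(0 + (-1 + 1*(-3))) = -5*(0 + (-1 - 3)) = -5*(0 - 4) = -5*(-4) = 20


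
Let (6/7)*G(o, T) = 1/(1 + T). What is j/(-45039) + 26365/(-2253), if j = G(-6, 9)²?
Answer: -1424943918799/121767440400 ≈ -11.702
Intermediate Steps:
G(o, T) = 7/(6*(1 + T))
j = 49/3600 (j = (7/(6*(1 + 9)))² = ((7/6)/10)² = ((7/6)*(⅒))² = (7/60)² = 49/3600 ≈ 0.013611)
j/(-45039) + 26365/(-2253) = (49/3600)/(-45039) + 26365/(-2253) = (49/3600)*(-1/45039) + 26365*(-1/2253) = -49/162140400 - 26365/2253 = -1424943918799/121767440400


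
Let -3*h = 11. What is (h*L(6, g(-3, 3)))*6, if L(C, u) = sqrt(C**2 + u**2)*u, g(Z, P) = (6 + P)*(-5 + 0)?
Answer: 2970*sqrt(229) ≈ 44944.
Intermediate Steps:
g(Z, P) = -30 - 5*P (g(Z, P) = (6 + P)*(-5) = -30 - 5*P)
h = -11/3 (h = -1/3*11 = -11/3 ≈ -3.6667)
L(C, u) = u*sqrt(C**2 + u**2)
(h*L(6, g(-3, 3)))*6 = -11*(-30 - 5*3)*sqrt(6**2 + (-30 - 5*3)**2)/3*6 = -11*(-30 - 15)*sqrt(36 + (-30 - 15)**2)/3*6 = -(-165)*sqrt(36 + (-45)**2)*6 = -(-165)*sqrt(36 + 2025)*6 = -(-165)*sqrt(2061)*6 = -(-165)*3*sqrt(229)*6 = -(-495)*sqrt(229)*6 = (495*sqrt(229))*6 = 2970*sqrt(229)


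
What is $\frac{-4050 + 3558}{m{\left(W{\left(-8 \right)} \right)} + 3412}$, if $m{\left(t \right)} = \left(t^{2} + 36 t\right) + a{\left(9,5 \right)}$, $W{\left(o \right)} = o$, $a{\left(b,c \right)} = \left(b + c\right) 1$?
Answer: $- \frac{246}{1601} \approx -0.15365$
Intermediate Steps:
$a{\left(b,c \right)} = b + c$
$m{\left(t \right)} = 14 + t^{2} + 36 t$ ($m{\left(t \right)} = \left(t^{2} + 36 t\right) + \left(9 + 5\right) = \left(t^{2} + 36 t\right) + 14 = 14 + t^{2} + 36 t$)
$\frac{-4050 + 3558}{m{\left(W{\left(-8 \right)} \right)} + 3412} = \frac{-4050 + 3558}{\left(14 + \left(-8\right)^{2} + 36 \left(-8\right)\right) + 3412} = - \frac{492}{\left(14 + 64 - 288\right) + 3412} = - \frac{492}{-210 + 3412} = - \frac{492}{3202} = \left(-492\right) \frac{1}{3202} = - \frac{246}{1601}$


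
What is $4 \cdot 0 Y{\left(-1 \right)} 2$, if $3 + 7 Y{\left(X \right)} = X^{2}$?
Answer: $0$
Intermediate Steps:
$Y{\left(X \right)} = - \frac{3}{7} + \frac{X^{2}}{7}$
$4 \cdot 0 Y{\left(-1 \right)} 2 = 4 \cdot 0 \left(- \frac{3}{7} + \frac{\left(-1\right)^{2}}{7}\right) 2 = 0 \left(- \frac{3}{7} + \frac{1}{7} \cdot 1\right) 2 = 0 \left(- \frac{3}{7} + \frac{1}{7}\right) 2 = 0 \left(- \frac{2}{7}\right) 2 = 0 \cdot 2 = 0$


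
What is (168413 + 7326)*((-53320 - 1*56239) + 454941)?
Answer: 60697087298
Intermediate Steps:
(168413 + 7326)*((-53320 - 1*56239) + 454941) = 175739*((-53320 - 56239) + 454941) = 175739*(-109559 + 454941) = 175739*345382 = 60697087298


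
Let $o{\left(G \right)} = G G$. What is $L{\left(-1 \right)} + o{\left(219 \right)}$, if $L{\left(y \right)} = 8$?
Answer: $47969$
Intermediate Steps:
$o{\left(G \right)} = G^{2}$
$L{\left(-1 \right)} + o{\left(219 \right)} = 8 + 219^{2} = 8 + 47961 = 47969$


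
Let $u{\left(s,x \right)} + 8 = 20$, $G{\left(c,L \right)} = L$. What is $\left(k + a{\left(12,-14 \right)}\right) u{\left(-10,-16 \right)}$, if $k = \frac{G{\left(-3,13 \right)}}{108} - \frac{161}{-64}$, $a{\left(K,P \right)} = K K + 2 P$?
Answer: $\frac{205003}{144} \approx 1423.6$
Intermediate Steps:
$a{\left(K,P \right)} = K^{2} + 2 P$
$u{\left(s,x \right)} = 12$ ($u{\left(s,x \right)} = -8 + 20 = 12$)
$k = \frac{4555}{1728}$ ($k = \frac{13}{108} - \frac{161}{-64} = 13 \cdot \frac{1}{108} - - \frac{161}{64} = \frac{13}{108} + \frac{161}{64} = \frac{4555}{1728} \approx 2.636$)
$\left(k + a{\left(12,-14 \right)}\right) u{\left(-10,-16 \right)} = \left(\frac{4555}{1728} + \left(12^{2} + 2 \left(-14\right)\right)\right) 12 = \left(\frac{4555}{1728} + \left(144 - 28\right)\right) 12 = \left(\frac{4555}{1728} + 116\right) 12 = \frac{205003}{1728} \cdot 12 = \frac{205003}{144}$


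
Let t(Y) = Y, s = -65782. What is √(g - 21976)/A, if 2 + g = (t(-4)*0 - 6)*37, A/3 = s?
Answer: -5*I*√222/98673 ≈ -0.000755*I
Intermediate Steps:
A = -197346 (A = 3*(-65782) = -197346)
g = -224 (g = -2 + (-4*0 - 6)*37 = -2 + (0 - 6)*37 = -2 - 6*37 = -2 - 222 = -224)
√(g - 21976)/A = √(-224 - 21976)/(-197346) = √(-22200)*(-1/197346) = (10*I*√222)*(-1/197346) = -5*I*√222/98673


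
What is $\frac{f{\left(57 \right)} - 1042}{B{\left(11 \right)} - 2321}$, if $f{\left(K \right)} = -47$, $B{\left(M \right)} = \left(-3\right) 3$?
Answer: $\frac{1089}{2330} \approx 0.46738$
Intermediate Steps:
$B{\left(M \right)} = -9$
$\frac{f{\left(57 \right)} - 1042}{B{\left(11 \right)} - 2321} = \frac{-47 - 1042}{-9 - 2321} = - \frac{1089}{-2330} = \left(-1089\right) \left(- \frac{1}{2330}\right) = \frac{1089}{2330}$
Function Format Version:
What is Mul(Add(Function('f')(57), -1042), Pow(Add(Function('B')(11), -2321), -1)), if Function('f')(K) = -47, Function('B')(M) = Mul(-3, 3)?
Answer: Rational(1089, 2330) ≈ 0.46738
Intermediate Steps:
Function('B')(M) = -9
Mul(Add(Function('f')(57), -1042), Pow(Add(Function('B')(11), -2321), -1)) = Mul(Add(-47, -1042), Pow(Add(-9, -2321), -1)) = Mul(-1089, Pow(-2330, -1)) = Mul(-1089, Rational(-1, 2330)) = Rational(1089, 2330)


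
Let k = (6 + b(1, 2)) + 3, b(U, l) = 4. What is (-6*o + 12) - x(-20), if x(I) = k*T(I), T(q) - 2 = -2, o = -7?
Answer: 54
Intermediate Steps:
T(q) = 0 (T(q) = 2 - 2 = 0)
k = 13 (k = (6 + 4) + 3 = 10 + 3 = 13)
x(I) = 0 (x(I) = 13*0 = 0)
(-6*o + 12) - x(-20) = (-6*(-7) + 12) - 1*0 = (42 + 12) + 0 = 54 + 0 = 54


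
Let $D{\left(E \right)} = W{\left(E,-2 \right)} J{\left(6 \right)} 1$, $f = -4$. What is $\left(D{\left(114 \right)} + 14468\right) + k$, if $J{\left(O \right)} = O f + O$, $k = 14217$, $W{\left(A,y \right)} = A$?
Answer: $26633$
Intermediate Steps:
$J{\left(O \right)} = - 3 O$ ($J{\left(O \right)} = O \left(-4\right) + O = - 4 O + O = - 3 O$)
$D{\left(E \right)} = - 18 E$ ($D{\left(E \right)} = E \left(\left(-3\right) 6\right) 1 = E \left(-18\right) 1 = - 18 E 1 = - 18 E$)
$\left(D{\left(114 \right)} + 14468\right) + k = \left(\left(-18\right) 114 + 14468\right) + 14217 = \left(-2052 + 14468\right) + 14217 = 12416 + 14217 = 26633$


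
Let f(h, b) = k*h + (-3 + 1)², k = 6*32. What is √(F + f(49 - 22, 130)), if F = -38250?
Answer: I*√33062 ≈ 181.83*I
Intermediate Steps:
k = 192
f(h, b) = 4 + 192*h (f(h, b) = 192*h + (-3 + 1)² = 192*h + (-2)² = 192*h + 4 = 4 + 192*h)
√(F + f(49 - 22, 130)) = √(-38250 + (4 + 192*(49 - 22))) = √(-38250 + (4 + 192*27)) = √(-38250 + (4 + 5184)) = √(-38250 + 5188) = √(-33062) = I*√33062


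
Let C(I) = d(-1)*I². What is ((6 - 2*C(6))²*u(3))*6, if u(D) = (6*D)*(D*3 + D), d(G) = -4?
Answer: 112021056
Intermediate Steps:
C(I) = -4*I²
u(D) = 24*D² (u(D) = (6*D)*(3*D + D) = (6*D)*(4*D) = 24*D²)
((6 - 2*C(6))²*u(3))*6 = ((6 - (-8)*6²)²*(24*3²))*6 = ((6 - (-8)*36)²*(24*9))*6 = ((6 - 2*(-144))²*216)*6 = ((6 + 288)²*216)*6 = (294²*216)*6 = (86436*216)*6 = 18670176*6 = 112021056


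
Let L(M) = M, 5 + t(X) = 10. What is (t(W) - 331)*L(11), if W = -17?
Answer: -3586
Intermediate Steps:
t(X) = 5 (t(X) = -5 + 10 = 5)
(t(W) - 331)*L(11) = (5 - 331)*11 = -326*11 = -3586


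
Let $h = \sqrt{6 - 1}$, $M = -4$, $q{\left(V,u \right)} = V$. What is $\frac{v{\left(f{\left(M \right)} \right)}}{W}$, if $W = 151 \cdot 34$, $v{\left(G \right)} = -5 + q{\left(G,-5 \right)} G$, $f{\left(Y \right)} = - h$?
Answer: $0$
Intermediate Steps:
$h = \sqrt{5} \approx 2.2361$
$f{\left(Y \right)} = - \sqrt{5}$
$v{\left(G \right)} = -5 + G^{2}$ ($v{\left(G \right)} = -5 + G G = -5 + G^{2}$)
$W = 5134$
$\frac{v{\left(f{\left(M \right)} \right)}}{W} = \frac{-5 + \left(- \sqrt{5}\right)^{2}}{5134} = \left(-5 + 5\right) \frac{1}{5134} = 0 \cdot \frac{1}{5134} = 0$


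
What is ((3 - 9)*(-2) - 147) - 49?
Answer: -184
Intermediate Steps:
((3 - 9)*(-2) - 147) - 49 = (-6*(-2) - 147) - 49 = (12 - 147) - 49 = -135 - 49 = -184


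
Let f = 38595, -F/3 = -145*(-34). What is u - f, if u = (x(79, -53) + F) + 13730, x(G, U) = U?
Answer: -39708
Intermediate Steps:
F = -14790 (F = -(-435)*(-34) = -3*4930 = -14790)
u = -1113 (u = (-53 - 14790) + 13730 = -14843 + 13730 = -1113)
u - f = -1113 - 1*38595 = -1113 - 38595 = -39708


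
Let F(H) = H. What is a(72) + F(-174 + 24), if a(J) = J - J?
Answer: -150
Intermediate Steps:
a(J) = 0
a(72) + F(-174 + 24) = 0 + (-174 + 24) = 0 - 150 = -150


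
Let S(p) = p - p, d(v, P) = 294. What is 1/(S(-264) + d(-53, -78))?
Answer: 1/294 ≈ 0.0034014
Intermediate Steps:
S(p) = 0
1/(S(-264) + d(-53, -78)) = 1/(0 + 294) = 1/294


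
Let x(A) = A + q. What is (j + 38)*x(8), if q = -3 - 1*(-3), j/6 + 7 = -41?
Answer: -2000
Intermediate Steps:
j = -288 (j = -42 + 6*(-41) = -42 - 246 = -288)
q = 0 (q = -3 + 3 = 0)
x(A) = A (x(A) = A + 0 = A)
(j + 38)*x(8) = (-288 + 38)*8 = -250*8 = -2000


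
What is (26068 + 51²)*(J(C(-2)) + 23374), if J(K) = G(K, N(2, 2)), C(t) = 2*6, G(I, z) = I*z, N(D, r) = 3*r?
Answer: 672173374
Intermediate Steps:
C(t) = 12
J(K) = 6*K (J(K) = K*(3*2) = K*6 = 6*K)
(26068 + 51²)*(J(C(-2)) + 23374) = (26068 + 51²)*(6*12 + 23374) = (26068 + 2601)*(72 + 23374) = 28669*23446 = 672173374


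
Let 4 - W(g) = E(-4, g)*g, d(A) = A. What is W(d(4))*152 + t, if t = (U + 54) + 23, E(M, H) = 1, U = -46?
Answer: 31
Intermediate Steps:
W(g) = 4 - g
t = 31 (t = (-46 + 54) + 23 = 8 + 23 = 31)
W(d(4))*152 + t = (4 - 1*4)*152 + 31 = (4 - 4)*152 + 31 = 0*152 + 31 = 0 + 31 = 31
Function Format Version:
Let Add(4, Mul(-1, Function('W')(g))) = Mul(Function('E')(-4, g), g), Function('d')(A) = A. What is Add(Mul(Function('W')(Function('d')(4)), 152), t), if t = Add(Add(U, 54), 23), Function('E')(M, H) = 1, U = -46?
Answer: 31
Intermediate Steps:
Function('W')(g) = Add(4, Mul(-1, g)) (Function('W')(g) = Add(4, Mul(-1, Mul(1, g))) = Add(4, Mul(-1, g)))
t = 31 (t = Add(Add(-46, 54), 23) = Add(8, 23) = 31)
Add(Mul(Function('W')(Function('d')(4)), 152), t) = Add(Mul(Add(4, Mul(-1, 4)), 152), 31) = Add(Mul(Add(4, -4), 152), 31) = Add(Mul(0, 152), 31) = Add(0, 31) = 31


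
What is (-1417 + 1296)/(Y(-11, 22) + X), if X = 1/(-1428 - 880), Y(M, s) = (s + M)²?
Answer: -279268/279267 ≈ -1.0000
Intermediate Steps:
Y(M, s) = (M + s)²
X = -1/2308 (X = 1/(-2308) = -1/2308 ≈ -0.00043328)
(-1417 + 1296)/(Y(-11, 22) + X) = (-1417 + 1296)/((-11 + 22)² - 1/2308) = -121/(11² - 1/2308) = -121/(121 - 1/2308) = -121/279267/2308 = -121*2308/279267 = -279268/279267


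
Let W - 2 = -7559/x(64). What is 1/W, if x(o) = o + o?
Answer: -128/7303 ≈ -0.017527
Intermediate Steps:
x(o) = 2*o
W = -7303/128 (W = 2 - 7559/(2*64) = 2 - 7559/128 = -7303/128 ≈ -57.055)
1/W = 1/(-7303/128) = -128/7303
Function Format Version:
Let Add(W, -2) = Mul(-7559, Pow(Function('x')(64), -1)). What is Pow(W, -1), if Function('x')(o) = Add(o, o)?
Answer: Rational(-128, 7303) ≈ -0.017527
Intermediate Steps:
Function('x')(o) = Mul(2, o)
W = Rational(-7303, 128) (W = Add(2, Mul(-7559, Pow(Mul(2, 64), -1))) = Add(2, Mul(-7559, Pow(128, -1))) = Add(2, Mul(-7559, Rational(1, 128))) = Add(2, Rational(-7559, 128)) = Rational(-7303, 128) ≈ -57.055)
Pow(W, -1) = Pow(Rational(-7303, 128), -1) = Rational(-128, 7303)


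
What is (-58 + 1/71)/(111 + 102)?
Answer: -4117/15123 ≈ -0.27223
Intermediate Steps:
(-58 + 1/71)/(111 + 102) = (-58 + 1/71)/213 = (1/213)*(-4117/71) = -4117/15123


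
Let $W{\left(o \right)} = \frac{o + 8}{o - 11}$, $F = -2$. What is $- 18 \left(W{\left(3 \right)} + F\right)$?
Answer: $\frac{243}{4} \approx 60.75$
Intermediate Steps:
$W{\left(o \right)} = \frac{8 + o}{-11 + o}$
$- 18 \left(W{\left(3 \right)} + F\right) = - 18 \left(\frac{8 + 3}{-11 + 3} - 2\right) = - 18 \left(\frac{1}{-8} \cdot 11 - 2\right) = - 18 \left(\left(- \frac{1}{8}\right) 11 - 2\right) = - 18 \left(- \frac{11}{8} - 2\right) = \left(-18\right) \left(- \frac{27}{8}\right) = \frac{243}{4}$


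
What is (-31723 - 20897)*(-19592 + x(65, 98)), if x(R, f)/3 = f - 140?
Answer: 1037561160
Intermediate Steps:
x(R, f) = -420 + 3*f (x(R, f) = 3*(f - 140) = 3*(-140 + f) = -420 + 3*f)
(-31723 - 20897)*(-19592 + x(65, 98)) = (-31723 - 20897)*(-19592 + (-420 + 3*98)) = -52620*(-19592 + (-420 + 294)) = -52620*(-19592 - 126) = -52620*(-19718) = 1037561160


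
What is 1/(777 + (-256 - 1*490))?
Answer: 1/31 ≈ 0.032258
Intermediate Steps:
1/(777 + (-256 - 1*490)) = 1/(777 + (-256 - 490)) = 1/(777 - 746) = 1/31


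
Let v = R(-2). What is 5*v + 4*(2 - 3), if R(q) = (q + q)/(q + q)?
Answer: 1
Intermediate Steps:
R(q) = 1 (R(q) = (2*q)/((2*q)) = (2*q)*(1/(2*q)) = 1)
v = 1
5*v + 4*(2 - 3) = 5*1 + 4*(2 - 3) = 5 + 4*(-1) = 5 - 4 = 1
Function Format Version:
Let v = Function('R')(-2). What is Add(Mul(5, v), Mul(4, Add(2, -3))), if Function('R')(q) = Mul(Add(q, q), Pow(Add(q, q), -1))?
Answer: 1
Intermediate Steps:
Function('R')(q) = 1 (Function('R')(q) = Mul(Mul(2, q), Pow(Mul(2, q), -1)) = Mul(Mul(2, q), Mul(Rational(1, 2), Pow(q, -1))) = 1)
v = 1
Add(Mul(5, v), Mul(4, Add(2, -3))) = Add(Mul(5, 1), Mul(4, Add(2, -3))) = Add(5, Mul(4, -1)) = Add(5, -4) = 1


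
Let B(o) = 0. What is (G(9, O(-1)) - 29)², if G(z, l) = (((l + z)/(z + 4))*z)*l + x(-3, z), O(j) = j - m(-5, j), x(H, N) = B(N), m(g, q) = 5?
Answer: 290521/169 ≈ 1719.1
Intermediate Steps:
x(H, N) = 0
O(j) = -5 + j (O(j) = j - 1*5 = j - 5 = -5 + j)
G(z, l) = l*z*(l + z)/(4 + z) (G(z, l) = (((l + z)/(z + 4))*z)*l + 0 = (((l + z)/(4 + z))*z)*l + 0 = (z*(l + z)/(4 + z))*l + 0 = l*z*(l + z)/(4 + z) + 0 = l*z*(l + z)/(4 + z))
(G(9, O(-1)) - 29)² = ((-5 - 1)*9*((-5 - 1) + 9)/(4 + 9) - 29)² = (-6*9*(-6 + 9)/13 - 29)² = (-6*9*1/13*3 - 29)² = (-162/13 - 29)² = (-539/13)² = 290521/169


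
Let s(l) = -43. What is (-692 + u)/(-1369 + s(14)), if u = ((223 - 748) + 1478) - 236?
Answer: -25/1412 ≈ -0.017705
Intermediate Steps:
u = 717 (u = (-525 + 1478) - 236 = 953 - 236 = 717)
(-692 + u)/(-1369 + s(14)) = (-692 + 717)/(-1369 - 43) = 25/(-1412) = 25*(-1/1412) = -25/1412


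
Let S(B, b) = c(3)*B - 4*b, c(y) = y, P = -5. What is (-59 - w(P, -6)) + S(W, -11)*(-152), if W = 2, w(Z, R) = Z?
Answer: -7654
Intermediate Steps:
S(B, b) = -4*b + 3*B (S(B, b) = 3*B - 4*b = -4*b + 3*B)
(-59 - w(P, -6)) + S(W, -11)*(-152) = (-59 - 1*(-5)) + (-4*(-11) + 3*2)*(-152) = (-59 + 5) + (44 + 6)*(-152) = -54 + 50*(-152) = -54 - 7600 = -7654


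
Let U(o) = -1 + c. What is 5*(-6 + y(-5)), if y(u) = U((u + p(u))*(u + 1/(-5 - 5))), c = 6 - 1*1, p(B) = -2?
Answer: -10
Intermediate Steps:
c = 5 (c = 6 - 1 = 5)
U(o) = 4 (U(o) = -1 + 5 = 4)
y(u) = 4
5*(-6 + y(-5)) = 5*(-6 + 4) = 5*(-2) = -10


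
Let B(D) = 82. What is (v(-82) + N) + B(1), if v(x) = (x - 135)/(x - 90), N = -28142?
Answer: -4826103/172 ≈ -28059.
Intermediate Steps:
v(x) = (-135 + x)/(-90 + x)
(v(-82) + N) + B(1) = ((-135 - 82)/(-90 - 82) - 28142) + 82 = (-217/(-172) - 28142) + 82 = (-1/172*(-217) - 28142) + 82 = (217/172 - 28142) + 82 = -4840207/172 + 82 = -4826103/172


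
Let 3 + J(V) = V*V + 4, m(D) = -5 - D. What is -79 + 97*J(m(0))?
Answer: 2443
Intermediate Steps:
J(V) = 1 + V² (J(V) = -3 + (V*V + 4) = -3 + (V² + 4) = -3 + (4 + V²) = 1 + V²)
-79 + 97*J(m(0)) = -79 + 97*(1 + (-5 - 1*0)²) = -79 + 97*(1 + (-5 + 0)²) = -79 + 97*(1 + (-5)²) = -79 + 97*(1 + 25) = -79 + 97*26 = -79 + 2522 = 2443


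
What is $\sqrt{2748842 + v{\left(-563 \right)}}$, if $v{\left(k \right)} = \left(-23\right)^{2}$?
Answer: $\sqrt{2749371} \approx 1658.1$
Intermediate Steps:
$v{\left(k \right)} = 529$
$\sqrt{2748842 + v{\left(-563 \right)}} = \sqrt{2748842 + 529} = \sqrt{2749371}$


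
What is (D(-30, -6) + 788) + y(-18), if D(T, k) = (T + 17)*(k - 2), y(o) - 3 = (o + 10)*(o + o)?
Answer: 1183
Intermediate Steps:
y(o) = 3 + 2*o*(10 + o) (y(o) = 3 + (o + 10)*(o + o) = 3 + (10 + o)*(2*o) = 3 + 2*o*(10 + o))
D(T, k) = (-2 + k)*(17 + T) (D(T, k) = (17 + T)*(-2 + k) = (-2 + k)*(17 + T))
(D(-30, -6) + 788) + y(-18) = ((-34 - 2*(-30) + 17*(-6) - 30*(-6)) + 788) + (3 + 2*(-18)² + 20*(-18)) = ((-34 + 60 - 102 + 180) + 788) + (3 + 2*324 - 360) = (104 + 788) + (3 + 648 - 360) = 892 + 291 = 1183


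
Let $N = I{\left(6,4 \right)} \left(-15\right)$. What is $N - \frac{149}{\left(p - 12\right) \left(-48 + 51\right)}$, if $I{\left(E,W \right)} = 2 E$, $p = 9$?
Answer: $- \frac{1471}{9} \approx -163.44$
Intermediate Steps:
$N = -180$ ($N = 2 \cdot 6 \left(-15\right) = 12 \left(-15\right) = -180$)
$N - \frac{149}{\left(p - 12\right) \left(-48 + 51\right)} = -180 - \frac{149}{\left(9 - 12\right) \left(-48 + 51\right)} = -180 - \frac{149}{\left(-3\right) 3} = -180 - \frac{149}{-9} = -180 - - \frac{149}{9} = -180 + \frac{149}{9} = - \frac{1471}{9}$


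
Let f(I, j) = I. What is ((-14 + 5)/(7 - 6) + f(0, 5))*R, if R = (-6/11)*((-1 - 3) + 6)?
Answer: 108/11 ≈ 9.8182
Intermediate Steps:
R = -12/11 (R = (-6*1/11)*(-4 + 6) = -6/11*2 = -12/11 ≈ -1.0909)
((-14 + 5)/(7 - 6) + f(0, 5))*R = ((-14 + 5)/(7 - 6) + 0)*(-12/11) = (-9/1 + 0)*(-12/11) = (-9*1 + 0)*(-12/11) = (-9 + 0)*(-12/11) = -9*(-12/11) = 108/11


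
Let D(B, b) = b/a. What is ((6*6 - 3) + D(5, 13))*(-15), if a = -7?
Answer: -3270/7 ≈ -467.14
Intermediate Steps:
D(B, b) = -b/7 (D(B, b) = b/(-7) = b*(-⅐) = -b/7)
((6*6 - 3) + D(5, 13))*(-15) = ((6*6 - 3) - ⅐*13)*(-15) = ((36 - 3) - 13/7)*(-15) = (33 - 13/7)*(-15) = (218/7)*(-15) = -3270/7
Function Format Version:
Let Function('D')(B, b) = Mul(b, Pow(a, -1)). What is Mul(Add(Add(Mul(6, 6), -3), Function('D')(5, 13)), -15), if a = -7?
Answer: Rational(-3270, 7) ≈ -467.14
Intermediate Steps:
Function('D')(B, b) = Mul(Rational(-1, 7), b) (Function('D')(B, b) = Mul(b, Pow(-7, -1)) = Mul(b, Rational(-1, 7)) = Mul(Rational(-1, 7), b))
Mul(Add(Add(Mul(6, 6), -3), Function('D')(5, 13)), -15) = Mul(Add(Add(Mul(6, 6), -3), Mul(Rational(-1, 7), 13)), -15) = Mul(Add(Add(36, -3), Rational(-13, 7)), -15) = Mul(Add(33, Rational(-13, 7)), -15) = Mul(Rational(218, 7), -15) = Rational(-3270, 7)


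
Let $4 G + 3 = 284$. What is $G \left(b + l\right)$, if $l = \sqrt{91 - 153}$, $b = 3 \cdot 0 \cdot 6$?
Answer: $\frac{281 i \sqrt{62}}{4} \approx 553.15 i$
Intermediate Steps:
$G = \frac{281}{4}$ ($G = - \frac{3}{4} + \frac{1}{4} \cdot 284 = - \frac{3}{4} + 71 = \frac{281}{4} \approx 70.25$)
$b = 0$ ($b = 0 \cdot 6 = 0$)
$l = i \sqrt{62}$ ($l = \sqrt{-62} = i \sqrt{62} \approx 7.874 i$)
$G \left(b + l\right) = \frac{281 \left(0 + i \sqrt{62}\right)}{4} = \frac{281 i \sqrt{62}}{4}$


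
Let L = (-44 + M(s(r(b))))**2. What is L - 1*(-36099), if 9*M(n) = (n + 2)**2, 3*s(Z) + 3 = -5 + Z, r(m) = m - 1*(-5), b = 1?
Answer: 249433843/6561 ≈ 38018.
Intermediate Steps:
r(m) = 5 + m (r(m) = m + 5 = 5 + m)
s(Z) = -8/3 + Z/3 (s(Z) = -1 + (-5 + Z)/3 = -1 + (-5/3 + Z/3) = -8/3 + Z/3)
M(n) = (2 + n)**2/9 (M(n) = (n + 2)**2/9 = (2 + n)**2/9)
L = 12588304/6561 (L = (-44 + (2 + (-8/3 + (5 + 1)/3))**2/9)**2 = (-44 + (2 + (-8/3 + (1/3)*6))**2/9)**2 = (-44 + (2 + (-8/3 + 2))**2/9)**2 = (-44 + (2 - 2/3)**2/9)**2 = (-44 + (4/3)**2/9)**2 = (-44 + (1/9)*(16/9))**2 = (-44 + 16/81)**2 = (-3548/81)**2 = 12588304/6561 ≈ 1918.7)
L - 1*(-36099) = 12588304/6561 - 1*(-36099) = 12588304/6561 + 36099 = 249433843/6561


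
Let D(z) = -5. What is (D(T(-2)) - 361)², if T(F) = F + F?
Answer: 133956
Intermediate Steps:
T(F) = 2*F
(D(T(-2)) - 361)² = (-5 - 361)² = (-366)² = 133956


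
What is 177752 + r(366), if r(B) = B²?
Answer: 311708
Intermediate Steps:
177752 + r(366) = 177752 + 366² = 177752 + 133956 = 311708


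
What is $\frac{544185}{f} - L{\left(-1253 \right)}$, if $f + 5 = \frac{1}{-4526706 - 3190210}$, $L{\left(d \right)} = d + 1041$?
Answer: $- \frac{1397083334096}{12861527} \approx -1.0863 \cdot 10^{5}$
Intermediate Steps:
$L{\left(d \right)} = 1041 + d$
$f = - \frac{38584581}{7716916}$ ($f = -5 + \frac{1}{-4526706 - 3190210} = -5 + \frac{1}{-7716916} = -5 - \frac{1}{7716916} = - \frac{38584581}{7716916} \approx -5.0$)
$\frac{544185}{f} - L{\left(-1253 \right)} = \frac{544185}{- \frac{38584581}{7716916}} - \left(1041 - 1253\right) = 544185 \left(- \frac{7716916}{38584581}\right) - -212 = - \frac{1399809977820}{12861527} + 212 = - \frac{1397083334096}{12861527}$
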